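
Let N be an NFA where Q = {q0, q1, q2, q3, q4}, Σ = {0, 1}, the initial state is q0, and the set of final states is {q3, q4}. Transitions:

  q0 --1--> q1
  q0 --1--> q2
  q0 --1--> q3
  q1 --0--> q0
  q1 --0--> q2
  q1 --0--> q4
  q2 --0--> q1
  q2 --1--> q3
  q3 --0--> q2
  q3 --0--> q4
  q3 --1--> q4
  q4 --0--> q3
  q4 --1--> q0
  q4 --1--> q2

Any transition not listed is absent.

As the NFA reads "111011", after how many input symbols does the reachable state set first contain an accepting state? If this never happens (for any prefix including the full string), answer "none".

Start in {q0}.
Read '1': q0→{q1, q2, q3}; now {q1, q2, q3}.
None of the earlier sets intersect F, but {q1, q2, q3} does.

1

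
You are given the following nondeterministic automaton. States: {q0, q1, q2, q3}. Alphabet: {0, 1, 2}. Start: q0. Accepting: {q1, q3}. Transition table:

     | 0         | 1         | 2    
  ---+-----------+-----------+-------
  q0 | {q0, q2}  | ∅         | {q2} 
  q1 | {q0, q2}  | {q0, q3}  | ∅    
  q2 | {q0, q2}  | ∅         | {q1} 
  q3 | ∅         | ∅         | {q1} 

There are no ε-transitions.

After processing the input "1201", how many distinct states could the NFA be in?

0

Start in {q0}.
Read '1': {q0} → ∅.
The set is empty and remains empty for the remaining 3 symbols.
That set has 0 states.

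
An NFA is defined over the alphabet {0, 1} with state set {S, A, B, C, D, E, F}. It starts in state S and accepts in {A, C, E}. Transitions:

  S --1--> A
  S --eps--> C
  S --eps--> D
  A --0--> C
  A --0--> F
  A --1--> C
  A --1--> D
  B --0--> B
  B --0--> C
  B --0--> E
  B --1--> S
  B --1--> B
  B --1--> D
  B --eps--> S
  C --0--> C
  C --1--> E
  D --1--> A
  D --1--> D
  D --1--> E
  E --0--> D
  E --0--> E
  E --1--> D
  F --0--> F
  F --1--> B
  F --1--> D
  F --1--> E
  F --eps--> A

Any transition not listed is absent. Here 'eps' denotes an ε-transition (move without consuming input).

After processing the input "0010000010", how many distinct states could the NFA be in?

5

Start: ε-closure({S}) = {S, C, D}.
Read '0': {S, C, D} → {C}.
Read '0': {C} → {C}.
Read '1': {C} → {E}.
Read '0': {E} → {D, E}.
Read '0': {D, E} → {D, E}.
Read '0': {D, E} → {D, E}.
Read '0': {D, E} → {D, E}.
Read '0': {D, E} → {D, E}.
Read '1': {D, E} → {A, D, E}.
Read '0': {A, D, E} → {A, C, D, E, F}.
That set has 5 states.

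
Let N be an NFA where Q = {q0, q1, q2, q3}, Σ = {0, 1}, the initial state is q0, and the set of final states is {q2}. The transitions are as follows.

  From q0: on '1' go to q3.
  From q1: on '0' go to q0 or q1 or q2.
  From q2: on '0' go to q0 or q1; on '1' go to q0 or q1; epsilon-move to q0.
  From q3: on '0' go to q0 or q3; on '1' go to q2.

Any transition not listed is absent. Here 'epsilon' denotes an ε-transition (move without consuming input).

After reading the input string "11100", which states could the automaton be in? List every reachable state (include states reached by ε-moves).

{q0, q1, q2, q3}

Start in {q0}.
Read '1': {q0} → {q3}.
Read '1': {q3} → {q0, q2}.
Read '1': {q0, q2} → {q0, q1, q3}.
Read '0': {q0, q1, q3} → {q0, q1, q2, q3}.
Read '0': {q0, q1, q2, q3} → {q0, q1, q2, q3}.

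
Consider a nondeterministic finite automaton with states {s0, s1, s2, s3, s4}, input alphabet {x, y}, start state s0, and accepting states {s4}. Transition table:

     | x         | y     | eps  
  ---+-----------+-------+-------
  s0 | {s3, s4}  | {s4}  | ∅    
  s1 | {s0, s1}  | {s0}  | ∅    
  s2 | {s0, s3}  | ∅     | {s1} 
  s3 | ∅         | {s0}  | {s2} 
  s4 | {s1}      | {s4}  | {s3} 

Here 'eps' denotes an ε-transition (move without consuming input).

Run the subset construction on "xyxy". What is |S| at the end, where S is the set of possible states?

Start in {s0}.
Read 'x': s0→{s3, s4}; union {s3, s4}; ε-closure = {s1, s2, s3, s4}.
Read 'y': s1→{s0}, s2→∅, s3→{s0}, s4→{s4}; union {s0, s4}; ε-closure = {s0, s1, s2, s3, s4}.
Read 'x': s0→{s3, s4}, s1→{s0, s1}, s2→{s0, s3}, s3→∅, s4→{s1}; union {s0, s1, s3, s4}; ε-closure = {s0, s1, s2, s3, s4}.
Read 'y': s0→{s4}, s1→{s0}, s2→∅, s3→{s0}, s4→{s4}; union {s0, s4}; ε-closure = {s0, s1, s2, s3, s4}.
That set has 5 states.

5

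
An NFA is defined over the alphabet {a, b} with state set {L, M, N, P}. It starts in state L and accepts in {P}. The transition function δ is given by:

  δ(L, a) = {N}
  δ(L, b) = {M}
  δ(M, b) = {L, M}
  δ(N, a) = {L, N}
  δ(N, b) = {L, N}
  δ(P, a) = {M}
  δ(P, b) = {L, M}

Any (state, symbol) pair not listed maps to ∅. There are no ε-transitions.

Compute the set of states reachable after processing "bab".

∅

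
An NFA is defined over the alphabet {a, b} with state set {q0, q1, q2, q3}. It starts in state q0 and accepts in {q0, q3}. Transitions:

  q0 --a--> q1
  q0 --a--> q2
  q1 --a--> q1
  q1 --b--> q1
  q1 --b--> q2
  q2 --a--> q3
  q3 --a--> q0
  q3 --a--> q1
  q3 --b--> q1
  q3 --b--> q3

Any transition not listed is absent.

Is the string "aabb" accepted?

Yes

Start in {q0}.
Read 'a': q0→{q1, q2}; now {q1, q2}.
Read 'a': q1→{q1}, q2→{q3}; now {q1, q3}.
Read 'b': q1→{q1, q2}, q3→{q1, q3}; now {q1, q2, q3}.
Read 'b': q1→{q1, q2}, q2→∅, q3→{q1, q3}; now {q1, q2, q3}.
The final set {q1, q2, q3} contains the accepting state q3.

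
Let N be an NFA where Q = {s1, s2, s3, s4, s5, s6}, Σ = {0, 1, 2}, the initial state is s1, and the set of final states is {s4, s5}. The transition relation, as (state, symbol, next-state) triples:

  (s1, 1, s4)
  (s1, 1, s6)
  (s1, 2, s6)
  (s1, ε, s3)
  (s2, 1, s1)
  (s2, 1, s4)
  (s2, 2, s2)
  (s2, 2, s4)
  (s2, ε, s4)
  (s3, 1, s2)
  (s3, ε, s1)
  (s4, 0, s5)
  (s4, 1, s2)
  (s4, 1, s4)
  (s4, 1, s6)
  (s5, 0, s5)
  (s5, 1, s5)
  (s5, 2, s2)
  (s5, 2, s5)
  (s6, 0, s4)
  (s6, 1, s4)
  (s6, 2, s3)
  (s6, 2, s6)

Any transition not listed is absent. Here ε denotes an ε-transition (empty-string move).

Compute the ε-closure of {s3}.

Begin with {s3}.
ε-move s3 → s1; add s1.

{s1, s3}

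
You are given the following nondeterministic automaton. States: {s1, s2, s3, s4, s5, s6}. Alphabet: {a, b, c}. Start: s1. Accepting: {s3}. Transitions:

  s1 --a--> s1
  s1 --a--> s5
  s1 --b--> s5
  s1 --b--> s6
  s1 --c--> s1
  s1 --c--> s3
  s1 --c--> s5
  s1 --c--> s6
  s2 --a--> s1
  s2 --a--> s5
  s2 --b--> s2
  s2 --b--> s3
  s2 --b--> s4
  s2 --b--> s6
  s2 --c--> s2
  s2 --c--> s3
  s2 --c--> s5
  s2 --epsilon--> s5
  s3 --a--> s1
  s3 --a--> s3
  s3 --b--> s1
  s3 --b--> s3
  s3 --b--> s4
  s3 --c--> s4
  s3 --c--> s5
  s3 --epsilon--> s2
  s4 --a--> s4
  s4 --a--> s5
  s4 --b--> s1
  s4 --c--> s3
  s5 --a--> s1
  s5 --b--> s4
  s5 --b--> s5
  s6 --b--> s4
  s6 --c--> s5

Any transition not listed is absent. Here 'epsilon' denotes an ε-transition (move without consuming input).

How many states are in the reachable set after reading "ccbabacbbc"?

Start in {s1}.
Read 'c': s1→{s1, s3, s5, s6}; union {s1, s3, s5, s6}; ε-closure = {s1, s2, s3, s5, s6}.
Read 'c': s1→{s1, s3, s5, s6}, s2→{s2, s3, s5}, s3→{s4, s5}, s5→∅, s6→{s5}; now {s1, s2, s3, s4, s5, s6}.
Read 'b': s1→{s5, s6}, s2→{s2, s3, s4, s6}, s3→{s1, s3, s4}, s4→{s1}, s5→{s4, s5}, s6→{s4}; now {s1, s2, s3, s4, s5, s6}.
Read 'a': s1→{s1, s5}, s2→{s1, s5}, s3→{s1, s3}, s4→{s4, s5}, s5→{s1}, s6→∅; union {s1, s3, s4, s5}; ε-closure = {s1, s2, s3, s4, s5}.
Read 'b': s1→{s5, s6}, s2→{s2, s3, s4, s6}, s3→{s1, s3, s4}, s4→{s1}, s5→{s4, s5}; now {s1, s2, s3, s4, s5, s6}.
Read 'a': s1→{s1, s5}, s2→{s1, s5}, s3→{s1, s3}, s4→{s4, s5}, s5→{s1}, s6→∅; union {s1, s3, s4, s5}; ε-closure = {s1, s2, s3, s4, s5}.
Read 'c': s1→{s1, s3, s5, s6}, s2→{s2, s3, s5}, s3→{s4, s5}, s4→{s3}, s5→∅; now {s1, s2, s3, s4, s5, s6}.
Read 'b': s1→{s5, s6}, s2→{s2, s3, s4, s6}, s3→{s1, s3, s4}, s4→{s1}, s5→{s4, s5}, s6→{s4}; now {s1, s2, s3, s4, s5, s6}.
Read 'b': s1→{s5, s6}, s2→{s2, s3, s4, s6}, s3→{s1, s3, s4}, s4→{s1}, s5→{s4, s5}, s6→{s4}; now {s1, s2, s3, s4, s5, s6}.
Read 'c': s1→{s1, s3, s5, s6}, s2→{s2, s3, s5}, s3→{s4, s5}, s4→{s3}, s5→∅, s6→{s5}; now {s1, s2, s3, s4, s5, s6}.
That set has 6 states.

6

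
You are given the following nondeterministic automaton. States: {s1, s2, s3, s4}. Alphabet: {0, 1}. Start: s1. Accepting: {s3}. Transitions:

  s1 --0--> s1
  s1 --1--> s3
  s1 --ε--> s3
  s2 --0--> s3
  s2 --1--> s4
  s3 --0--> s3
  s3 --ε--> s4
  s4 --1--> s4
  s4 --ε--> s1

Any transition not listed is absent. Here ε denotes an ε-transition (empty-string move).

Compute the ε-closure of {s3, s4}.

Begin with {s3, s4}.
ε-move s4 → s1; add s1.

{s1, s3, s4}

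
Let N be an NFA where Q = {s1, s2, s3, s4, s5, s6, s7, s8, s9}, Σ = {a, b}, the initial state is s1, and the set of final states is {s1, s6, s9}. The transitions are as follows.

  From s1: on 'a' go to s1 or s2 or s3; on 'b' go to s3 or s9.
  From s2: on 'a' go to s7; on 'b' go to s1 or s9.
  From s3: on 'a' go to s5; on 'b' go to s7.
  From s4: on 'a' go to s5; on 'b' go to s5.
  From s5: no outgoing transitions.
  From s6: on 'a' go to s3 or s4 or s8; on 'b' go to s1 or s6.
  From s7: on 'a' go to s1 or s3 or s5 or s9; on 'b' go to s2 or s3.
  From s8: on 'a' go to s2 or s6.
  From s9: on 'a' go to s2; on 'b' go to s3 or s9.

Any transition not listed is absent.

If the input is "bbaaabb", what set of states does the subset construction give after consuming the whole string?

Start in {s1}.
Read 'b': {s1} → {s3, s9}.
Read 'b': {s3, s9} → {s3, s7, s9}.
Read 'a': {s3, s7, s9} → {s1, s2, s3, s5, s9}.
Read 'a': {s1, s2, s3, s5, s9} → {s1, s2, s3, s5, s7}.
Read 'a': {s1, s2, s3, s5, s7} → {s1, s2, s3, s5, s7, s9}.
Read 'b': {s1, s2, s3, s5, s7, s9} → {s1, s2, s3, s7, s9}.
Read 'b': {s1, s2, s3, s7, s9} → {s1, s2, s3, s7, s9}.

{s1, s2, s3, s7, s9}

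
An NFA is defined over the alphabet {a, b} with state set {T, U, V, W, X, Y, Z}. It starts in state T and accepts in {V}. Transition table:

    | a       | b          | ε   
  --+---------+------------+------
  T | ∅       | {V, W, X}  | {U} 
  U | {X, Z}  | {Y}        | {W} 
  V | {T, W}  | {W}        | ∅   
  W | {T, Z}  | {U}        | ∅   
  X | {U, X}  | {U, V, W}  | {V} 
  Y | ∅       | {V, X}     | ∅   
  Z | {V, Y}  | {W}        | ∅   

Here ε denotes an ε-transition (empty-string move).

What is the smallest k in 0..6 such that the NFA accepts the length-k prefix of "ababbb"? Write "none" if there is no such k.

1

Start: ε-closure({T}) = {T, U, W}.
Read 'a': {T, U, W} → {T, U, V, W, X, Z}.
None of the earlier sets intersect F, but {T, U, V, W, X, Z} does.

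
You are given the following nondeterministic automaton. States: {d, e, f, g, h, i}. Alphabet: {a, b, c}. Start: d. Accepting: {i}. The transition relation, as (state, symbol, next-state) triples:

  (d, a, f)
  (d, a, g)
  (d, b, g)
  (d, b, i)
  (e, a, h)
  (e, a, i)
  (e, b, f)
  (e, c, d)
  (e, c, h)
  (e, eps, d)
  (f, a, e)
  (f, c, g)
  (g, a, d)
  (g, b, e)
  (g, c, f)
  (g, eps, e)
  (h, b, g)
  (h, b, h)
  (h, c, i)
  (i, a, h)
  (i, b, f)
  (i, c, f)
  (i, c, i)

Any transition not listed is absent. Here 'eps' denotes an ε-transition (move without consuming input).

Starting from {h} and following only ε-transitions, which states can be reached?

Begin with {h}.
No ε-moves leave this set, so the closure equals the set itself.

{h}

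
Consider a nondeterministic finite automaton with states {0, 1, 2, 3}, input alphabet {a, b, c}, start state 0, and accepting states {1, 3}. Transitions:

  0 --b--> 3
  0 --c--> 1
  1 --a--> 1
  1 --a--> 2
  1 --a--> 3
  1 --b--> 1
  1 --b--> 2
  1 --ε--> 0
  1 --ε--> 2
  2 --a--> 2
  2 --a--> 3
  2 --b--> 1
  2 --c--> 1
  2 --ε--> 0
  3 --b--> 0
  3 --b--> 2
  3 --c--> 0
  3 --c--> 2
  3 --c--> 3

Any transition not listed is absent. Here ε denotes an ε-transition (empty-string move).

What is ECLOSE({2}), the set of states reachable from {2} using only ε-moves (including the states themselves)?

Begin with {2}.
ε-move 2 → 0; add 0.

{0, 2}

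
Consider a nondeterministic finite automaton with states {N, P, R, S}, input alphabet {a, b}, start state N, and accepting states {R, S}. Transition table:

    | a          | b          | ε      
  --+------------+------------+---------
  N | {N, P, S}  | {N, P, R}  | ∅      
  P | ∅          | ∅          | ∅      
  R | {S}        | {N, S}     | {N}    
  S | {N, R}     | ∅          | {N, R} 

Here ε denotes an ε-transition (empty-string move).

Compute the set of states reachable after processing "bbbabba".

Start in {N}.
Read 'b': N→{N, P, R}; now {N, P, R}.
Read 'b': N→{N, P, R}, P→∅, R→{N, S}; now {N, P, R, S}.
Read 'b': N→{N, P, R}, P→∅, R→{N, S}, S→∅; now {N, P, R, S}.
Read 'a': N→{N, P, S}, P→∅, R→{S}, S→{N, R}; now {N, P, R, S}.
Read 'b': N→{N, P, R}, P→∅, R→{N, S}, S→∅; now {N, P, R, S}.
Read 'b': N→{N, P, R}, P→∅, R→{N, S}, S→∅; now {N, P, R, S}.
Read 'a': N→{N, P, S}, P→∅, R→{S}, S→{N, R}; now {N, P, R, S}.

{N, P, R, S}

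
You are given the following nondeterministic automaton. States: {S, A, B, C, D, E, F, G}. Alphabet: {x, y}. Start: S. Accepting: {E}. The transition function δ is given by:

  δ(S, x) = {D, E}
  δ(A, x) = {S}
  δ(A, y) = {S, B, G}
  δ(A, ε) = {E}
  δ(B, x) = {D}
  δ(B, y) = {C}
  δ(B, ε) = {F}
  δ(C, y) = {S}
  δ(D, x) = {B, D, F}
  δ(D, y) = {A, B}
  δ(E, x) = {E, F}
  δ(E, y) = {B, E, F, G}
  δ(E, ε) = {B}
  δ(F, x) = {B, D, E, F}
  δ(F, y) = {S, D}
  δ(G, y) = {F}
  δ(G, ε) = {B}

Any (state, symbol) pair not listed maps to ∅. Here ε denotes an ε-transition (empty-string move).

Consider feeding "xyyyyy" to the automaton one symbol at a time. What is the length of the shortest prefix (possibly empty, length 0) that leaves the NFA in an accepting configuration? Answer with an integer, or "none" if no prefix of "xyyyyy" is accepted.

Start in {S}.
Read 'x': S→{D, E}; union {D, E}; ε-closure = {B, D, E, F}.
None of the earlier sets intersect F, but {B, D, E, F} does.

1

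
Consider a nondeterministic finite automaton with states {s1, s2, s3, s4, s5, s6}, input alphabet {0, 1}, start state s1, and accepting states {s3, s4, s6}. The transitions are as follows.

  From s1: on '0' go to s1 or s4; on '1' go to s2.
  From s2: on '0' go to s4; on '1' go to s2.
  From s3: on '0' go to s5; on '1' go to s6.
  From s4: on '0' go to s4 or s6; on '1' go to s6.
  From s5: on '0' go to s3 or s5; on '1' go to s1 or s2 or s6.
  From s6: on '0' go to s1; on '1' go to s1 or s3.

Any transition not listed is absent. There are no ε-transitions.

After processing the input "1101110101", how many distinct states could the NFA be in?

Start in {s1}.
Read '1': {s1} → {s2}.
Read '1': {s2} → {s2}.
Read '0': {s2} → {s4}.
Read '1': {s4} → {s6}.
Read '1': {s6} → {s1, s3}.
Read '1': {s1, s3} → {s2, s6}.
Read '0': {s2, s6} → {s1, s4}.
Read '1': {s1, s4} → {s2, s6}.
Read '0': {s2, s6} → {s1, s4}.
Read '1': {s1, s4} → {s2, s6}.
That set has 2 states.

2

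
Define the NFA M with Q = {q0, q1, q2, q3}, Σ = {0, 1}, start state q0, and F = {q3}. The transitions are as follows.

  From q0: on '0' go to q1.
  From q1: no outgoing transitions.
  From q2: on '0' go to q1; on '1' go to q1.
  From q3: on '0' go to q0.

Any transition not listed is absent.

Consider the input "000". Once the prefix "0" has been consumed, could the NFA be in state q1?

Yes

Start in {q0}.
Read '0': q0→{q1}; now {q1}.
State q1 is in {q1}.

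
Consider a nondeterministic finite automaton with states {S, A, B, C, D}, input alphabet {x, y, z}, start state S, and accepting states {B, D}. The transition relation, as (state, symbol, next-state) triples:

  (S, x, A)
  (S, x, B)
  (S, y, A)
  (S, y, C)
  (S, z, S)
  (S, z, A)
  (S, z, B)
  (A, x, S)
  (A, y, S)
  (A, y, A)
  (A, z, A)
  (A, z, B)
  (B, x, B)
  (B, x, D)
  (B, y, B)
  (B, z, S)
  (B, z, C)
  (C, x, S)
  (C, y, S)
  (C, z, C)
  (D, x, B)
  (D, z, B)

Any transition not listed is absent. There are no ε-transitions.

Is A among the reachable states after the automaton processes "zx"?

Yes

Start in {S}.
Read 'z': {S} → {S, A, B}.
Read 'x': {S, A, B} → {S, A, B, D}.
State A is in {S, A, B, D}.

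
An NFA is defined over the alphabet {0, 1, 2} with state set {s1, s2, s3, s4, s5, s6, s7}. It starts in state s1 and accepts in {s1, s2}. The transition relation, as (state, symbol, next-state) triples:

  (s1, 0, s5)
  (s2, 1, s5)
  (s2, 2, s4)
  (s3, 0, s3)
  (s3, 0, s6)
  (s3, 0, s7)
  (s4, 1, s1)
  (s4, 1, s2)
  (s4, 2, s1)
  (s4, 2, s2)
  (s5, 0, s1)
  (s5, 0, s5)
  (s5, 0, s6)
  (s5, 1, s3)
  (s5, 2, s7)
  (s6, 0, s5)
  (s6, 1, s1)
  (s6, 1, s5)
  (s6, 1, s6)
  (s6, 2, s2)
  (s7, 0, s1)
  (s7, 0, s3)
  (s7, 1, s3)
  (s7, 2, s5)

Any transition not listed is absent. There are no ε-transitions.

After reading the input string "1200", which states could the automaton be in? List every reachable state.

∅

Start in {s1}.
Read '1': s1→∅; now ∅.
The set is empty and remains empty for the remaining 3 symbols.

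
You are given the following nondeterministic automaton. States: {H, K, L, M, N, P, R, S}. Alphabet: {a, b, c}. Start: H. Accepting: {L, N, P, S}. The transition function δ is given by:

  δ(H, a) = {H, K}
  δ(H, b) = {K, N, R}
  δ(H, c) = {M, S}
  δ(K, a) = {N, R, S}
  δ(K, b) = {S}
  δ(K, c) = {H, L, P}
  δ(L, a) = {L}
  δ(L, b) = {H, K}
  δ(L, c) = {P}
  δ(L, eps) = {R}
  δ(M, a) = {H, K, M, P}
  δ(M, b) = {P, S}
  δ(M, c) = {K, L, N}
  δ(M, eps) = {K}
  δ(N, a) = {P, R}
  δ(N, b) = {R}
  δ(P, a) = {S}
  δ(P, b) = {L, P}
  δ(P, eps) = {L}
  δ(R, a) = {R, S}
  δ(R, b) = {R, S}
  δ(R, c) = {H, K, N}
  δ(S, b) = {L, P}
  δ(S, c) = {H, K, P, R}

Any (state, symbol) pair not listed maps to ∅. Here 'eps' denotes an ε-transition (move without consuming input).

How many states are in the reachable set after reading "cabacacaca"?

8

Start in {H}.
Read 'c': H→{M, S}; union {M, S}; ε-closure = {K, M, S}.
Read 'a': K→{N, R, S}, M→{H, K, M, P}, S→∅; union {H, K, M, N, P, R, S}; ε-closure = {H, K, L, M, N, P, R, S}.
Read 'b': H→{K, N, R}, K→{S}, L→{H, K}, M→{P, S}, N→{R}, P→{L, P}, R→{R, S}, S→{L, P}; now {H, K, L, N, P, R, S}.
Read 'a': H→{H, K}, K→{N, R, S}, L→{L}, N→{P, R}, P→{S}, R→{R, S}, S→∅; now {H, K, L, N, P, R, S}.
Read 'c': H→{M, S}, K→{H, L, P}, L→{P}, N→∅, P→∅, R→{H, K, N}, S→{H, K, P, R}; now {H, K, L, M, N, P, R, S}.
Read 'a': H→{H, K}, K→{N, R, S}, L→{L}, M→{H, K, M, P}, N→{P, R}, P→{S}, R→{R, S}, S→∅; now {H, K, L, M, N, P, R, S}.
Read 'c': H→{M, S}, K→{H, L, P}, L→{P}, M→{K, L, N}, N→∅, P→∅, R→{H, K, N}, S→{H, K, P, R}; now {H, K, L, M, N, P, R, S}.
Read 'a': H→{H, K}, K→{N, R, S}, L→{L}, M→{H, K, M, P}, N→{P, R}, P→{S}, R→{R, S}, S→∅; now {H, K, L, M, N, P, R, S}.
Read 'c': H→{M, S}, K→{H, L, P}, L→{P}, M→{K, L, N}, N→∅, P→∅, R→{H, K, N}, S→{H, K, P, R}; now {H, K, L, M, N, P, R, S}.
Read 'a': H→{H, K}, K→{N, R, S}, L→{L}, M→{H, K, M, P}, N→{P, R}, P→{S}, R→{R, S}, S→∅; now {H, K, L, M, N, P, R, S}.
That set has 8 states.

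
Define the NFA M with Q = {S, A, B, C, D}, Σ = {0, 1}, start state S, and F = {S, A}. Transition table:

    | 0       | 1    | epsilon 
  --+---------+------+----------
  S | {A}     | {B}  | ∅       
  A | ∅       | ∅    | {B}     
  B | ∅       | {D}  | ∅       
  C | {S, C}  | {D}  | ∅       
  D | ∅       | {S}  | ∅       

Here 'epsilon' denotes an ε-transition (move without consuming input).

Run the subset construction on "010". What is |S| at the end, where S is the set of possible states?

Start in {S}.
Read '0': S→{A}; union {A}; ε-closure = {A, B}.
Read '1': A→∅, B→{D}; now {D}.
Read '0': D→∅; now ∅.
That set has 0 states.

0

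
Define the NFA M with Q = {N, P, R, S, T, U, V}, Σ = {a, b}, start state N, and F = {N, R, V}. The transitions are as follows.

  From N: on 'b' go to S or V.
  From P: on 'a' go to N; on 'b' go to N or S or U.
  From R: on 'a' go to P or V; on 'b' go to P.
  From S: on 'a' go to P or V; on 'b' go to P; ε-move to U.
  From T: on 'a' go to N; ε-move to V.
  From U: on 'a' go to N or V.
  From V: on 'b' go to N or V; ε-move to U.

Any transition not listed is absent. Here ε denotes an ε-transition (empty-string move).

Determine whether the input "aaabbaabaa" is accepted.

No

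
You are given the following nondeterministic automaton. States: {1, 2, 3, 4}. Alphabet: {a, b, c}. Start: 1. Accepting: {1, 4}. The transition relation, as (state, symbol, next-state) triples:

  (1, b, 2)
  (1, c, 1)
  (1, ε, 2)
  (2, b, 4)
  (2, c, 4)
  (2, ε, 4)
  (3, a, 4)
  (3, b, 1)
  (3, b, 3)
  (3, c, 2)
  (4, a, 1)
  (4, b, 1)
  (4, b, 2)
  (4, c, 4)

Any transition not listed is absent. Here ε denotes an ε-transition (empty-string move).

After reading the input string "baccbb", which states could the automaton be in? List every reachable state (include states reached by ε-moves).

Start: ε-closure({1}) = {1, 2, 4}.
Read 'b': 1→{2}, 2→{4}, 4→{1, 2}; now {1, 2, 4}.
Read 'a': 1→∅, 2→∅, 4→{1}; union {1}; ε-closure = {1, 2, 4}.
Read 'c': 1→{1}, 2→{4}, 4→{4}; union {1, 4}; ε-closure = {1, 2, 4}.
Read 'c': 1→{1}, 2→{4}, 4→{4}; union {1, 4}; ε-closure = {1, 2, 4}.
Read 'b': 1→{2}, 2→{4}, 4→{1, 2}; now {1, 2, 4}.
Read 'b': 1→{2}, 2→{4}, 4→{1, 2}; now {1, 2, 4}.

{1, 2, 4}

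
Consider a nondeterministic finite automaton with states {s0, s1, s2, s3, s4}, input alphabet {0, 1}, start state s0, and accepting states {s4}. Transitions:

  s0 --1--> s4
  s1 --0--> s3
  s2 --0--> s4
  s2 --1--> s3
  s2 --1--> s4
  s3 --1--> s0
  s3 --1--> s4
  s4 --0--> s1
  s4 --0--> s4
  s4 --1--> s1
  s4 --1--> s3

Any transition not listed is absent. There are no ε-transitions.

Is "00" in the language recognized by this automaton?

Start in {s0}.
Read '0': s0→∅; now ∅.
The set is empty and remains empty for the remaining 1 symbol.
The final set ∅ contains no accepting state.

No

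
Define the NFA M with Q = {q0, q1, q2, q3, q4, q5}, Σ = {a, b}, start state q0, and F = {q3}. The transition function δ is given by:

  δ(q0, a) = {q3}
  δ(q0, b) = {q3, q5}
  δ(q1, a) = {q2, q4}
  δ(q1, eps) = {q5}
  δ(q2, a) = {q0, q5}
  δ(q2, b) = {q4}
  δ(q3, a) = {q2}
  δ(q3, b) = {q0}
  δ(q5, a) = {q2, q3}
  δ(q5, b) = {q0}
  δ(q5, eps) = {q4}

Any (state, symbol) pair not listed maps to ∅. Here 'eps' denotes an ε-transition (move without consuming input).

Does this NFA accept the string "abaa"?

Start in {q0}.
Read 'a': q0→{q3}; now {q3}.
Read 'b': q3→{q0}; now {q0}.
Read 'a': q0→{q3}; now {q3}.
Read 'a': q3→{q2}; now {q2}.
The final set {q2} contains no accepting state.

No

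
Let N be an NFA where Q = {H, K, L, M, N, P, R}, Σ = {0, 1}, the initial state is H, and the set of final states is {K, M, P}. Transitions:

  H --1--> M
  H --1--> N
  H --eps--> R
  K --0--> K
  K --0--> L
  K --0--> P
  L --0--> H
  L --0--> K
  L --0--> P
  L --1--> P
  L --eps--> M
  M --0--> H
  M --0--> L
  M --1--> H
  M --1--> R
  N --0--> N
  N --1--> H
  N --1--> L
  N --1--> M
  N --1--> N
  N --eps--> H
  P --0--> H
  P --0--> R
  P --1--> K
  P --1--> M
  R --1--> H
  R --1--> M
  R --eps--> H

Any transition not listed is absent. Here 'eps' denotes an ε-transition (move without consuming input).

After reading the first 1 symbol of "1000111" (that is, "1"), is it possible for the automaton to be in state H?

Start: ε-closure({H}) = {H, R}.
Read '1': {H, R} → {H, M, N, R}.
State H is in {H, M, N, R}.

Yes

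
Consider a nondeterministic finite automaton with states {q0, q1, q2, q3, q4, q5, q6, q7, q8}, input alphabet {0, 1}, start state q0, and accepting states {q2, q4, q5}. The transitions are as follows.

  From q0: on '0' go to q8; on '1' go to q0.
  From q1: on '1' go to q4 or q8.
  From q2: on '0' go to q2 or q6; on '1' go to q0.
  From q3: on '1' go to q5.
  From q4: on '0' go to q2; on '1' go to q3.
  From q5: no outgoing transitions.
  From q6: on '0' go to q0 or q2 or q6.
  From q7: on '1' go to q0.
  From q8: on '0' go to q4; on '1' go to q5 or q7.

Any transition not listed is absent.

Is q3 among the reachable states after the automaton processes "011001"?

Yes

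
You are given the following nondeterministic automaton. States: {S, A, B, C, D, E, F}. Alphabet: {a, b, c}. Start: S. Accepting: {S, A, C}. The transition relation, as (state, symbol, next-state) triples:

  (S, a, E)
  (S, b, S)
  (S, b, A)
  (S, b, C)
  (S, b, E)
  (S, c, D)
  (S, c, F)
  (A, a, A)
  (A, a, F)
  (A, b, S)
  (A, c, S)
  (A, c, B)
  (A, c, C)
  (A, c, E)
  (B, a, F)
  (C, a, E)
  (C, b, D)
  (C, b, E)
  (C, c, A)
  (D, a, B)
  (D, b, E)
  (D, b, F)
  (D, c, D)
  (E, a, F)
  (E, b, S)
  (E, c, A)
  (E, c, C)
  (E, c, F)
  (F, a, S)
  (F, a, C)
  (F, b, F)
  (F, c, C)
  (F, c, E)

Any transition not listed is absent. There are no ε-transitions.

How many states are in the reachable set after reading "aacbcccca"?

Start in {S}.
Read 'a': {S} → {E}.
Read 'a': {E} → {F}.
Read 'c': {F} → {C, E}.
Read 'b': {C, E} → {S, D, E}.
Read 'c': {S, D, E} → {A, C, D, F}.
Read 'c': {A, C, D, F} → {S, A, B, C, D, E}.
Read 'c': {S, A, B, C, D, E} → {S, A, B, C, D, E, F}.
Read 'c': {S, A, B, C, D, E, F} → {S, A, B, C, D, E, F}.
Read 'a': {S, A, B, C, D, E, F} → {S, A, B, C, E, F}.
That set has 6 states.

6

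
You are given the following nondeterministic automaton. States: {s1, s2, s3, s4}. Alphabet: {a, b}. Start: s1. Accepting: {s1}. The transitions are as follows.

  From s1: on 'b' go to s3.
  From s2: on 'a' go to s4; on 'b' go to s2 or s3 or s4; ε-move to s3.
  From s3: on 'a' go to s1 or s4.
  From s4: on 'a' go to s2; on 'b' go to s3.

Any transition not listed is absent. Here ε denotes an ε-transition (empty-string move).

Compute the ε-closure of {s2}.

Begin with {s2}.
ε-move s2 → s3; add s3.

{s2, s3}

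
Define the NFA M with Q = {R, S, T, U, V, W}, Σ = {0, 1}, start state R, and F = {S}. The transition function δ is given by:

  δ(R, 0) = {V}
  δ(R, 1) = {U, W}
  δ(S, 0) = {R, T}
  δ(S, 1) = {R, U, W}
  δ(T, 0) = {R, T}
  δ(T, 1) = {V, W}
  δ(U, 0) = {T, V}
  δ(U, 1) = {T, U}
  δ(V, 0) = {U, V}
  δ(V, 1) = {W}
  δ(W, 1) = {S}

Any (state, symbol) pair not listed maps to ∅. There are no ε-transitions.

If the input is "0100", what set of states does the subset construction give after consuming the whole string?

Start in {R}.
Read '0': {R} → {V}.
Read '1': {V} → {W}.
Read '0': {W} → ∅.
The set is empty and remains empty for the remaining 1 symbol.

∅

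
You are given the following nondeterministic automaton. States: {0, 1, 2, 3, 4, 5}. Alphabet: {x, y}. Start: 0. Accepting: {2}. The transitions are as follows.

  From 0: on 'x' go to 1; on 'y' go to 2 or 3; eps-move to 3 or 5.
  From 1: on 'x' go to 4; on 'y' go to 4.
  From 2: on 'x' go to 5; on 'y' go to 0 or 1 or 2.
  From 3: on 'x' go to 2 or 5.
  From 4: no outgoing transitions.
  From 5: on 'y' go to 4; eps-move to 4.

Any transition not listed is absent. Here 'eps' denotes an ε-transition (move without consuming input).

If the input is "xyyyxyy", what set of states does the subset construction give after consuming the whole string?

Start: ε-closure({0}) = {0, 3, 4, 5}.
Read 'x': {0, 3, 4, 5} → {1, 2, 4, 5}.
Read 'y': {1, 2, 4, 5} → {0, 1, 2, 3, 4, 5}.
Read 'y': {0, 1, 2, 3, 4, 5} → {0, 1, 2, 3, 4, 5}.
Read 'y': {0, 1, 2, 3, 4, 5} → {0, 1, 2, 3, 4, 5}.
Read 'x': {0, 1, 2, 3, 4, 5} → {1, 2, 4, 5}.
Read 'y': {1, 2, 4, 5} → {0, 1, 2, 3, 4, 5}.
Read 'y': {0, 1, 2, 3, 4, 5} → {0, 1, 2, 3, 4, 5}.

{0, 1, 2, 3, 4, 5}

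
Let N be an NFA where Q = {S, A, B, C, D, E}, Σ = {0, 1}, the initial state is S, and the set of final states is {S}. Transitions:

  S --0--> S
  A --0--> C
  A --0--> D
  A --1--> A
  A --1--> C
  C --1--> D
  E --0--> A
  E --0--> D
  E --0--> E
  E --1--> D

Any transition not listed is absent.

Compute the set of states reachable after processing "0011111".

∅

Start in {S}.
Read '0': {S} → {S}.
Read '0': {S} → {S}.
Read '1': {S} → ∅.
The set is empty and remains empty for the remaining 4 symbols.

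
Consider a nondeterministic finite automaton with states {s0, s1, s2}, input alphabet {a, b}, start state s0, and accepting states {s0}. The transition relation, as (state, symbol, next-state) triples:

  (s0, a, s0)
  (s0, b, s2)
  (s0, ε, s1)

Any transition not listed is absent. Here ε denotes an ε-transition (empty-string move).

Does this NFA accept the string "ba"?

Start: ε-closure({s0}) = {s0, s1}.
Read 'b': {s0, s1} → {s2}.
Read 'a': {s2} → ∅.
The final set ∅ contains no accepting state.

No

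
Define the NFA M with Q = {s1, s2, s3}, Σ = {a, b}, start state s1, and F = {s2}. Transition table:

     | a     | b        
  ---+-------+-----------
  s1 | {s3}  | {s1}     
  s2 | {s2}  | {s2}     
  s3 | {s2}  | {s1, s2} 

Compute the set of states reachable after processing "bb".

{s1}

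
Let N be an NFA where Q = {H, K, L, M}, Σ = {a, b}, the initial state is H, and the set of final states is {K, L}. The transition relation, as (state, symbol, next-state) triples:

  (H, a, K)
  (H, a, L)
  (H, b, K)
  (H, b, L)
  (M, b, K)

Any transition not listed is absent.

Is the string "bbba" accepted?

No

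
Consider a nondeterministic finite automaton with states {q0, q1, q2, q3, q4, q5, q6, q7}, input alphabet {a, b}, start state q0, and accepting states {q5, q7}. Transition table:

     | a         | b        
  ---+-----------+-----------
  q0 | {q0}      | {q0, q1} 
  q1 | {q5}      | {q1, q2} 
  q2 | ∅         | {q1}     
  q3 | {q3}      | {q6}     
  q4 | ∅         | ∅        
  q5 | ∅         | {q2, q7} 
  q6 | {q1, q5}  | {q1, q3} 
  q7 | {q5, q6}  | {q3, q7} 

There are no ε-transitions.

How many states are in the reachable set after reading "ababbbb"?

Start in {q0}.
Read 'a': {q0} → {q0}.
Read 'b': {q0} → {q0, q1}.
Read 'a': {q0, q1} → {q0, q5}.
Read 'b': {q0, q5} → {q0, q1, q2, q7}.
Read 'b': {q0, q1, q2, q7} → {q0, q1, q2, q3, q7}.
Read 'b': {q0, q1, q2, q3, q7} → {q0, q1, q2, q3, q6, q7}.
Read 'b': {q0, q1, q2, q3, q6, q7} → {q0, q1, q2, q3, q6, q7}.
That set has 6 states.

6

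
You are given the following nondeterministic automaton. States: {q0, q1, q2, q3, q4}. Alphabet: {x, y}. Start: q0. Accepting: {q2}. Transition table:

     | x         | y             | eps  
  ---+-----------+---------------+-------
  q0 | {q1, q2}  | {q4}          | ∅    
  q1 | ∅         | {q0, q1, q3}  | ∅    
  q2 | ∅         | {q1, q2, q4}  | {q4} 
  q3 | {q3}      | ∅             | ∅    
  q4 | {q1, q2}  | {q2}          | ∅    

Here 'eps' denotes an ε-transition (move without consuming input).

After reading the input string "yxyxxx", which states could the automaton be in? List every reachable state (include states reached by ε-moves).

{q1, q2, q3, q4}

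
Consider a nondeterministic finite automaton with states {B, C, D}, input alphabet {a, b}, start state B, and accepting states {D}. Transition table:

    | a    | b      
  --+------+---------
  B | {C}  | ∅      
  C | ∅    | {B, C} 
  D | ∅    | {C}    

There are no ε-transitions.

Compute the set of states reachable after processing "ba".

∅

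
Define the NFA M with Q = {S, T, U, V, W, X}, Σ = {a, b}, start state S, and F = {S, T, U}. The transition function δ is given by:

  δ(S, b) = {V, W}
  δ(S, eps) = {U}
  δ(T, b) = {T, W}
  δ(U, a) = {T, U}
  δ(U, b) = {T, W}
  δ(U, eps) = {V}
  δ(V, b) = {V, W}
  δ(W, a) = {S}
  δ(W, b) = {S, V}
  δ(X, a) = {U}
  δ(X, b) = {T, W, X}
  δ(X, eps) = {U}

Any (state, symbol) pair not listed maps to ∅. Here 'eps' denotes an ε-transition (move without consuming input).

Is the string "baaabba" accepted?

Yes

Start: ε-closure({S}) = {S, U, V}.
Read 'b': {S, U, V} → {T, V, W}.
Read 'a': {T, V, W} → {S, U, V}.
Read 'a': {S, U, V} → {T, U, V}.
Read 'a': {T, U, V} → {T, U, V}.
Read 'b': {T, U, V} → {T, V, W}.
Read 'b': {T, V, W} → {S, T, U, V, W}.
Read 'a': {S, T, U, V, W} → {S, T, U, V}.
The final set {S, T, U, V} contains the accepting states S, T, U.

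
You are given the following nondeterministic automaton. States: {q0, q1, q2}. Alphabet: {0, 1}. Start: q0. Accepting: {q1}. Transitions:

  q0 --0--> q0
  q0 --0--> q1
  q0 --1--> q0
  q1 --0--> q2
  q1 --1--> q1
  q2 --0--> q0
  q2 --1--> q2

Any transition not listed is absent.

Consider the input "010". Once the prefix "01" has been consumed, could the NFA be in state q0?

Start in {q0}.
Read '0': q0→{q0, q1}; now {q0, q1}.
Read '1': q0→{q0}, q1→{q1}; now {q0, q1}.
State q0 is in {q0, q1}.

Yes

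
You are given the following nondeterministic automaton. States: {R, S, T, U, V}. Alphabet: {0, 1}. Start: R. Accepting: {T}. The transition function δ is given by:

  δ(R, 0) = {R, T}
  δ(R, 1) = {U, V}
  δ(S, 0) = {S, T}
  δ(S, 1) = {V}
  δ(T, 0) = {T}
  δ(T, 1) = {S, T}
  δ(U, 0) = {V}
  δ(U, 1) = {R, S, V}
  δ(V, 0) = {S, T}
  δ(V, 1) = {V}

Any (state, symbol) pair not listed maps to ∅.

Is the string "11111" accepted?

No

Start in {R}.
Read '1': R→{U, V}; now {U, V}.
Read '1': U→{R, S, V}, V→{V}; now {R, S, V}.
Read '1': R→{U, V}, S→{V}, V→{V}; now {U, V}.
Read '1': U→{R, S, V}, V→{V}; now {R, S, V}.
Read '1': R→{U, V}, S→{V}, V→{V}; now {U, V}.
The final set {U, V} contains no accepting state.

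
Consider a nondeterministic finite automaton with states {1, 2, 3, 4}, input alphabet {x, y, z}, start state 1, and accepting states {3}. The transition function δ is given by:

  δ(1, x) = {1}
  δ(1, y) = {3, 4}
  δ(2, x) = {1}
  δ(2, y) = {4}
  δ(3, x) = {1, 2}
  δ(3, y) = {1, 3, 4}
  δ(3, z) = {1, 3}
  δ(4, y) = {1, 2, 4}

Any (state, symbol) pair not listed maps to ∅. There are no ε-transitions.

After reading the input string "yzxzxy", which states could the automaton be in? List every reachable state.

Start in {1}.
Read 'y': 1→{3, 4}; now {3, 4}.
Read 'z': 3→{1, 3}, 4→∅; now {1, 3}.
Read 'x': 1→{1}, 3→{1, 2}; now {1, 2}.
Read 'z': 1→∅, 2→∅; now ∅.
The set is empty and remains empty for the remaining 2 symbols.

∅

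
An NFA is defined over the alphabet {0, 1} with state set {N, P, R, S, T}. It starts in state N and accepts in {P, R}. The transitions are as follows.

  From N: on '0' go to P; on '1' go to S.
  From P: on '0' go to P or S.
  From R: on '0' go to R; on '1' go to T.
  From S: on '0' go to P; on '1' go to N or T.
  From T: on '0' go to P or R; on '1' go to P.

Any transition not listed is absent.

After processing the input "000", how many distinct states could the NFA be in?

Start in {N}.
Read '0': N→{P}; now {P}.
Read '0': P→{P, S}; now {P, S}.
Read '0': P→{P, S}, S→{P}; now {P, S}.
That set has 2 states.

2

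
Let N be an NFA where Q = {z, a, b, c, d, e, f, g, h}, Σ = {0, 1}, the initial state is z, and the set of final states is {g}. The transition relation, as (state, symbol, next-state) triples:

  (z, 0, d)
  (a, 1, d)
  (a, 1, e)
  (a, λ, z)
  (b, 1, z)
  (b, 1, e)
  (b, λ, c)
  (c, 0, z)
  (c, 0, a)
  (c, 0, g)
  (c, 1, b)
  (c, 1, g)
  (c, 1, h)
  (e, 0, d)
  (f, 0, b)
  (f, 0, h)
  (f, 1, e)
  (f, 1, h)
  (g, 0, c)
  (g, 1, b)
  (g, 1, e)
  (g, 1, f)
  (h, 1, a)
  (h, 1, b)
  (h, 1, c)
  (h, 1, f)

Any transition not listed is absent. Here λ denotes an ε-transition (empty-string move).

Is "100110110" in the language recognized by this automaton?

No

Start in {z}.
Read '1': z→∅; now ∅.
The set is empty and remains empty for the remaining 8 symbols.
The final set ∅ contains no accepting state.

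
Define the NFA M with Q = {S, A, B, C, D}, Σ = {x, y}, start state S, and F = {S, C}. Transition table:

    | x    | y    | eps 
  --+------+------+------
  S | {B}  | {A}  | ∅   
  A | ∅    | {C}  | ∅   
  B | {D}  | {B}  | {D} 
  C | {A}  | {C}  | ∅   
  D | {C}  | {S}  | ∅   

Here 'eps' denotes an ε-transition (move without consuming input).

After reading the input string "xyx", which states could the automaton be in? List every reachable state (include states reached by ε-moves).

{B, C, D}

Start in {S}.
Read 'x': S→{B}; union {B}; ε-closure = {B, D}.
Read 'y': B→{B}, D→{S}; union {S, B}; ε-closure = {S, B, D}.
Read 'x': S→{B}, B→{D}, D→{C}; now {B, C, D}.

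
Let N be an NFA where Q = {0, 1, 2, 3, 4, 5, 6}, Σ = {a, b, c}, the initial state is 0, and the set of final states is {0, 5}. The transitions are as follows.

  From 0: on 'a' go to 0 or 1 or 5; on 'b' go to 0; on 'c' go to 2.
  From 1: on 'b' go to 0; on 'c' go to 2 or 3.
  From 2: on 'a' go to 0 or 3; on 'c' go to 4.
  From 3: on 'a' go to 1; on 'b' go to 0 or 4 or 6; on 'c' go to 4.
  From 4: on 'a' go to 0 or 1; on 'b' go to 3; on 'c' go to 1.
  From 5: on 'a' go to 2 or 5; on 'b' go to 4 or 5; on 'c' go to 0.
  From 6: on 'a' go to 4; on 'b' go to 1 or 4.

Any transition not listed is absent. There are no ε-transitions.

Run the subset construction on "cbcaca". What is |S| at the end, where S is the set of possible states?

Start in {0}.
Read 'c': 0→{2}; now {2}.
Read 'b': 2→∅; now ∅.
The set is empty and remains empty for the remaining 4 symbols.
That set has 0 states.

0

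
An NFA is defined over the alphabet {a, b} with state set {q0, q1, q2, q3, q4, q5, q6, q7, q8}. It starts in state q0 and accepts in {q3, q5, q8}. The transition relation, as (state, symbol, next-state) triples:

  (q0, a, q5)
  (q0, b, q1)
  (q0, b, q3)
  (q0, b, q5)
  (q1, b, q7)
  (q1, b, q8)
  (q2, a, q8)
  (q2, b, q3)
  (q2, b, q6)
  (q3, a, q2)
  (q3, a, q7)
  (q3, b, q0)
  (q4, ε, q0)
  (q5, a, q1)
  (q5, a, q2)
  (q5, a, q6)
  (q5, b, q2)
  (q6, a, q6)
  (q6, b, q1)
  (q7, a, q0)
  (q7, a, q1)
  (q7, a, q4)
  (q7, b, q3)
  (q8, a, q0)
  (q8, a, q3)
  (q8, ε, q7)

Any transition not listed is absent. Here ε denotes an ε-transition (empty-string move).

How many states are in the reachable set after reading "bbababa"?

9

Start in {q0}.
Read 'b': {q0} → {q1, q3, q5}.
Read 'b': {q1, q3, q5} → {q0, q2, q7, q8}.
Read 'a': {q0, q2, q7, q8} → {q0, q1, q3, q4, q5, q7, q8}.
Read 'b': {q0, q1, q3, q4, q5, q7, q8} → {q0, q1, q2, q3, q5, q7, q8}.
Read 'a': {q0, q1, q2, q3, q5, q7, q8} → {q0, q1, q2, q3, q4, q5, q6, q7, q8}.
Read 'b': {q0, q1, q2, q3, q4, q5, q6, q7, q8} → {q0, q1, q2, q3, q5, q6, q7, q8}.
Read 'a': {q0, q1, q2, q3, q5, q6, q7, q8} → {q0, q1, q2, q3, q4, q5, q6, q7, q8}.
That set has 9 states.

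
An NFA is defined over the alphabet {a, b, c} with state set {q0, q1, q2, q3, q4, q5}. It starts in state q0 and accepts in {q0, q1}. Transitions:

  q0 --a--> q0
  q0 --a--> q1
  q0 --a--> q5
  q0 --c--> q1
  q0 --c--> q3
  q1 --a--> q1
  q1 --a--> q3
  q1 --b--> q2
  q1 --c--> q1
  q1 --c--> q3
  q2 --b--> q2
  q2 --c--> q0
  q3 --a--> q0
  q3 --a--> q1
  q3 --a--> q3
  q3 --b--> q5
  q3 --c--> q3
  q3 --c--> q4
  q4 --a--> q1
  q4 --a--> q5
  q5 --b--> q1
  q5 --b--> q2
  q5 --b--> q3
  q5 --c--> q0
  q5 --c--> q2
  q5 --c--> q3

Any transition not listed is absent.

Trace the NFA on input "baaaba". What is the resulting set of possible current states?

Start in {q0}.
Read 'b': q0→∅; now ∅.
The set is empty and remains empty for the remaining 5 symbols.

∅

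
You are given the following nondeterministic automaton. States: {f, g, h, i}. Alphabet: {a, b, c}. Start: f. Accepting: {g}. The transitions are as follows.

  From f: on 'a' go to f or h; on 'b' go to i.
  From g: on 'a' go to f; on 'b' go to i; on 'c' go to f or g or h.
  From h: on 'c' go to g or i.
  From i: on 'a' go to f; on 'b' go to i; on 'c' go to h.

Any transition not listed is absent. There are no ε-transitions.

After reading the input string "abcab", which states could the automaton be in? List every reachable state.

∅

Start in {f}.
Read 'a': {f} → {f, h}.
Read 'b': {f, h} → {i}.
Read 'c': {i} → {h}.
Read 'a': {h} → ∅.
The set is empty and remains empty for the remaining 1 symbol.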